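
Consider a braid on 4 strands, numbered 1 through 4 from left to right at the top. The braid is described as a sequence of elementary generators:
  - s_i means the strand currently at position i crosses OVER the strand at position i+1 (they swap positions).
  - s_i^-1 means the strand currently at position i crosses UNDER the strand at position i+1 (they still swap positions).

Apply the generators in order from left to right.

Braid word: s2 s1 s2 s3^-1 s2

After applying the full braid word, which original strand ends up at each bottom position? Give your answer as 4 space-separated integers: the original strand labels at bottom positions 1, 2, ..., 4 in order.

Answer: 3 4 2 1

Derivation:
Gen 1 (s2): strand 2 crosses over strand 3. Perm now: [1 3 2 4]
Gen 2 (s1): strand 1 crosses over strand 3. Perm now: [3 1 2 4]
Gen 3 (s2): strand 1 crosses over strand 2. Perm now: [3 2 1 4]
Gen 4 (s3^-1): strand 1 crosses under strand 4. Perm now: [3 2 4 1]
Gen 5 (s2): strand 2 crosses over strand 4. Perm now: [3 4 2 1]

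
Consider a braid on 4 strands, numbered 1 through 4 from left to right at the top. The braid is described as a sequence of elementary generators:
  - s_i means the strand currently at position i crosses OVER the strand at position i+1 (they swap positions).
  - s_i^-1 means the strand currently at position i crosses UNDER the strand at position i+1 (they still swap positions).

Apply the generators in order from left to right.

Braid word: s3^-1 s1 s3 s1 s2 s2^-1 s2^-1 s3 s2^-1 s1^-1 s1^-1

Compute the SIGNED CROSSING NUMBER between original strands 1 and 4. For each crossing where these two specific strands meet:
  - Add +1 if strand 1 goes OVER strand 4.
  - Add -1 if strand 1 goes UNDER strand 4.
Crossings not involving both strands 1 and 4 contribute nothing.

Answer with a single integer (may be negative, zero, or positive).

Gen 1: crossing 3x4. Both 1&4? no. Sum: 0
Gen 2: crossing 1x2. Both 1&4? no. Sum: 0
Gen 3: crossing 4x3. Both 1&4? no. Sum: 0
Gen 4: crossing 2x1. Both 1&4? no. Sum: 0
Gen 5: crossing 2x3. Both 1&4? no. Sum: 0
Gen 6: crossing 3x2. Both 1&4? no. Sum: 0
Gen 7: crossing 2x3. Both 1&4? no. Sum: 0
Gen 8: crossing 2x4. Both 1&4? no. Sum: 0
Gen 9: crossing 3x4. Both 1&4? no. Sum: 0
Gen 10: 1 under 4. Both 1&4? yes. Contrib: -1. Sum: -1
Gen 11: 4 under 1. Both 1&4? yes. Contrib: +1. Sum: 0

Answer: 0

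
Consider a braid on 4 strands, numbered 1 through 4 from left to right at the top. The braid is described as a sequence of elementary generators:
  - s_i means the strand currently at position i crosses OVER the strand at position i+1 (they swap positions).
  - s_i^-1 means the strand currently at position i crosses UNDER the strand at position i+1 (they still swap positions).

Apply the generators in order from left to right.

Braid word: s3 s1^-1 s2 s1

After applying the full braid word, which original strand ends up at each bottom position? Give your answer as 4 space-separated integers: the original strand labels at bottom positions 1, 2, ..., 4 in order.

Answer: 4 2 1 3

Derivation:
Gen 1 (s3): strand 3 crosses over strand 4. Perm now: [1 2 4 3]
Gen 2 (s1^-1): strand 1 crosses under strand 2. Perm now: [2 1 4 3]
Gen 3 (s2): strand 1 crosses over strand 4. Perm now: [2 4 1 3]
Gen 4 (s1): strand 2 crosses over strand 4. Perm now: [4 2 1 3]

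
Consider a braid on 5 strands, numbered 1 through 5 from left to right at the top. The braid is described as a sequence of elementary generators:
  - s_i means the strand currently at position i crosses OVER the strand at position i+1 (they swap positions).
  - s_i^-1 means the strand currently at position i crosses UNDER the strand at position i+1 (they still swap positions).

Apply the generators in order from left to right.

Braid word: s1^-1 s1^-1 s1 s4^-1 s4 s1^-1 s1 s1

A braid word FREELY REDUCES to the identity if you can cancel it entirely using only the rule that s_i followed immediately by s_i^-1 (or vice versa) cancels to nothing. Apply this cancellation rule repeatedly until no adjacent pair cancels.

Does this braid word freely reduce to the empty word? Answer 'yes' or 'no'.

Gen 1 (s1^-1): push. Stack: [s1^-1]
Gen 2 (s1^-1): push. Stack: [s1^-1 s1^-1]
Gen 3 (s1): cancels prior s1^-1. Stack: [s1^-1]
Gen 4 (s4^-1): push. Stack: [s1^-1 s4^-1]
Gen 5 (s4): cancels prior s4^-1. Stack: [s1^-1]
Gen 6 (s1^-1): push. Stack: [s1^-1 s1^-1]
Gen 7 (s1): cancels prior s1^-1. Stack: [s1^-1]
Gen 8 (s1): cancels prior s1^-1. Stack: []
Reduced word: (empty)

Answer: yes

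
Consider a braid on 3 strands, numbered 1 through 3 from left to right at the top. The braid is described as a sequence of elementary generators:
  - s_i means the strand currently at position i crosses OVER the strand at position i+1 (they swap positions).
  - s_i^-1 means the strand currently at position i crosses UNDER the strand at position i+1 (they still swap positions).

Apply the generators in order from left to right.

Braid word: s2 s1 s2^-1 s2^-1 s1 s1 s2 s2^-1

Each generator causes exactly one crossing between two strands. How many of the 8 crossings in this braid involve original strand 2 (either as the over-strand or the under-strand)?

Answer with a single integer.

Answer: 5

Derivation:
Gen 1: crossing 2x3. Involves strand 2? yes. Count so far: 1
Gen 2: crossing 1x3. Involves strand 2? no. Count so far: 1
Gen 3: crossing 1x2. Involves strand 2? yes. Count so far: 2
Gen 4: crossing 2x1. Involves strand 2? yes. Count so far: 3
Gen 5: crossing 3x1. Involves strand 2? no. Count so far: 3
Gen 6: crossing 1x3. Involves strand 2? no. Count so far: 3
Gen 7: crossing 1x2. Involves strand 2? yes. Count so far: 4
Gen 8: crossing 2x1. Involves strand 2? yes. Count so far: 5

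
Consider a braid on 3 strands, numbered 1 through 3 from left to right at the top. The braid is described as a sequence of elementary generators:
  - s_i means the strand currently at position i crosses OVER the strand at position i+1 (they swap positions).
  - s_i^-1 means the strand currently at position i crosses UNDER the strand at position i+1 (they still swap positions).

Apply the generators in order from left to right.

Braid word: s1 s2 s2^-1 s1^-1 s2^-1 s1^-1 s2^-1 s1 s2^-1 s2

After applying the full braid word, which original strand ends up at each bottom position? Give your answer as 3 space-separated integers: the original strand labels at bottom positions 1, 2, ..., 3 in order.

Answer: 2 3 1

Derivation:
Gen 1 (s1): strand 1 crosses over strand 2. Perm now: [2 1 3]
Gen 2 (s2): strand 1 crosses over strand 3. Perm now: [2 3 1]
Gen 3 (s2^-1): strand 3 crosses under strand 1. Perm now: [2 1 3]
Gen 4 (s1^-1): strand 2 crosses under strand 1. Perm now: [1 2 3]
Gen 5 (s2^-1): strand 2 crosses under strand 3. Perm now: [1 3 2]
Gen 6 (s1^-1): strand 1 crosses under strand 3. Perm now: [3 1 2]
Gen 7 (s2^-1): strand 1 crosses under strand 2. Perm now: [3 2 1]
Gen 8 (s1): strand 3 crosses over strand 2. Perm now: [2 3 1]
Gen 9 (s2^-1): strand 3 crosses under strand 1. Perm now: [2 1 3]
Gen 10 (s2): strand 1 crosses over strand 3. Perm now: [2 3 1]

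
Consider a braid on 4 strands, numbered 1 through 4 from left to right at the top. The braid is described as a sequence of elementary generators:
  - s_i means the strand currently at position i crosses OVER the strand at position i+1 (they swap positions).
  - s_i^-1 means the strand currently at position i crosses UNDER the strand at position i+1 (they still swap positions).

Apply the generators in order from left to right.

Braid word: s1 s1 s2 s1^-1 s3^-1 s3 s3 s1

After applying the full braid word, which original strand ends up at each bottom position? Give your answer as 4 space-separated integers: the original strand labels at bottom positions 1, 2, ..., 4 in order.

Gen 1 (s1): strand 1 crosses over strand 2. Perm now: [2 1 3 4]
Gen 2 (s1): strand 2 crosses over strand 1. Perm now: [1 2 3 4]
Gen 3 (s2): strand 2 crosses over strand 3. Perm now: [1 3 2 4]
Gen 4 (s1^-1): strand 1 crosses under strand 3. Perm now: [3 1 2 4]
Gen 5 (s3^-1): strand 2 crosses under strand 4. Perm now: [3 1 4 2]
Gen 6 (s3): strand 4 crosses over strand 2. Perm now: [3 1 2 4]
Gen 7 (s3): strand 2 crosses over strand 4. Perm now: [3 1 4 2]
Gen 8 (s1): strand 3 crosses over strand 1. Perm now: [1 3 4 2]

Answer: 1 3 4 2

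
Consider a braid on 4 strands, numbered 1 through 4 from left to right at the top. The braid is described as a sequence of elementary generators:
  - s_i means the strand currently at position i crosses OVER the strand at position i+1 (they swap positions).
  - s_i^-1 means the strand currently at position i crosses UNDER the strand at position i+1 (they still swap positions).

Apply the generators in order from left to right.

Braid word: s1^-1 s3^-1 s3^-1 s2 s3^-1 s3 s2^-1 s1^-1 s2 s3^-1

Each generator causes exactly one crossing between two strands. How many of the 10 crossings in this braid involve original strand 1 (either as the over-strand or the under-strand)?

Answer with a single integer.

Answer: 6

Derivation:
Gen 1: crossing 1x2. Involves strand 1? yes. Count so far: 1
Gen 2: crossing 3x4. Involves strand 1? no. Count so far: 1
Gen 3: crossing 4x3. Involves strand 1? no. Count so far: 1
Gen 4: crossing 1x3. Involves strand 1? yes. Count so far: 2
Gen 5: crossing 1x4. Involves strand 1? yes. Count so far: 3
Gen 6: crossing 4x1. Involves strand 1? yes. Count so far: 4
Gen 7: crossing 3x1. Involves strand 1? yes. Count so far: 5
Gen 8: crossing 2x1. Involves strand 1? yes. Count so far: 6
Gen 9: crossing 2x3. Involves strand 1? no. Count so far: 6
Gen 10: crossing 2x4. Involves strand 1? no. Count so far: 6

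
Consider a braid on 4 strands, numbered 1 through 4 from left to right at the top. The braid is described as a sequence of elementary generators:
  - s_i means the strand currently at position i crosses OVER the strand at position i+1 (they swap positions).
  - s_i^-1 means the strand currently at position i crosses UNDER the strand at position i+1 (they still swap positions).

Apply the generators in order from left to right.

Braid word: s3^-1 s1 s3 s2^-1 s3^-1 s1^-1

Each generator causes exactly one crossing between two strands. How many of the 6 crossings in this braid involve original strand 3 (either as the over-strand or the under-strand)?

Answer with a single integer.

Gen 1: crossing 3x4. Involves strand 3? yes. Count so far: 1
Gen 2: crossing 1x2. Involves strand 3? no. Count so far: 1
Gen 3: crossing 4x3. Involves strand 3? yes. Count so far: 2
Gen 4: crossing 1x3. Involves strand 3? yes. Count so far: 3
Gen 5: crossing 1x4. Involves strand 3? no. Count so far: 3
Gen 6: crossing 2x3. Involves strand 3? yes. Count so far: 4

Answer: 4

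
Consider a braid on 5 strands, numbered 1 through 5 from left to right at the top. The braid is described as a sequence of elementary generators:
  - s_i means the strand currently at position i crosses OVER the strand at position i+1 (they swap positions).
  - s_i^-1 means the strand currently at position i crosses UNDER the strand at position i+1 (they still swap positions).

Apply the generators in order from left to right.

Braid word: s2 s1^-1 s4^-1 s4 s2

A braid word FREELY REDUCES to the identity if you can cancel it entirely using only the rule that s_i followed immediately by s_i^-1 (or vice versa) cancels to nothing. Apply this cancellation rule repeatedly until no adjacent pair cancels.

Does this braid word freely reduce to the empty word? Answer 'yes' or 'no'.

Answer: no

Derivation:
Gen 1 (s2): push. Stack: [s2]
Gen 2 (s1^-1): push. Stack: [s2 s1^-1]
Gen 3 (s4^-1): push. Stack: [s2 s1^-1 s4^-1]
Gen 4 (s4): cancels prior s4^-1. Stack: [s2 s1^-1]
Gen 5 (s2): push. Stack: [s2 s1^-1 s2]
Reduced word: s2 s1^-1 s2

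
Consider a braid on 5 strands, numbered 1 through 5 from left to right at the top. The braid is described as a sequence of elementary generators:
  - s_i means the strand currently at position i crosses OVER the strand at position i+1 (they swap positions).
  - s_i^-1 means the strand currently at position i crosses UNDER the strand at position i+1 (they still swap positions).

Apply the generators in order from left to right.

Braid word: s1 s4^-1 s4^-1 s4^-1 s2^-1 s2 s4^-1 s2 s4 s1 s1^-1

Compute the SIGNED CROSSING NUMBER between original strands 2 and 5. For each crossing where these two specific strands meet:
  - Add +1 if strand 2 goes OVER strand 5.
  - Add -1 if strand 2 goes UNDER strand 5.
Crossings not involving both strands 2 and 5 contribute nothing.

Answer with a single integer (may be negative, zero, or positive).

Gen 1: crossing 1x2. Both 2&5? no. Sum: 0
Gen 2: crossing 4x5. Both 2&5? no. Sum: 0
Gen 3: crossing 5x4. Both 2&5? no. Sum: 0
Gen 4: crossing 4x5. Both 2&5? no. Sum: 0
Gen 5: crossing 1x3. Both 2&5? no. Sum: 0
Gen 6: crossing 3x1. Both 2&5? no. Sum: 0
Gen 7: crossing 5x4. Both 2&5? no. Sum: 0
Gen 8: crossing 1x3. Both 2&5? no. Sum: 0
Gen 9: crossing 4x5. Both 2&5? no. Sum: 0
Gen 10: crossing 2x3. Both 2&5? no. Sum: 0
Gen 11: crossing 3x2. Both 2&5? no. Sum: 0

Answer: 0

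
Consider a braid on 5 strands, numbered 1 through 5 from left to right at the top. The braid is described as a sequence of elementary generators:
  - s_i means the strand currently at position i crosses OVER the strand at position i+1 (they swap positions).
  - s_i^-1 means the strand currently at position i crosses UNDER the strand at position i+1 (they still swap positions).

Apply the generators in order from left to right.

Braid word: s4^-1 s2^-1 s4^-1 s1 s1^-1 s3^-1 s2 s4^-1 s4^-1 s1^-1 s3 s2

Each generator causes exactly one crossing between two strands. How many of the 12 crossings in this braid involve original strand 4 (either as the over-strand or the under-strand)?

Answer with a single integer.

Answer: 5

Derivation:
Gen 1: crossing 4x5. Involves strand 4? yes. Count so far: 1
Gen 2: crossing 2x3. Involves strand 4? no. Count so far: 1
Gen 3: crossing 5x4. Involves strand 4? yes. Count so far: 2
Gen 4: crossing 1x3. Involves strand 4? no. Count so far: 2
Gen 5: crossing 3x1. Involves strand 4? no. Count so far: 2
Gen 6: crossing 2x4. Involves strand 4? yes. Count so far: 3
Gen 7: crossing 3x4. Involves strand 4? yes. Count so far: 4
Gen 8: crossing 2x5. Involves strand 4? no. Count so far: 4
Gen 9: crossing 5x2. Involves strand 4? no. Count so far: 4
Gen 10: crossing 1x4. Involves strand 4? yes. Count so far: 5
Gen 11: crossing 3x2. Involves strand 4? no. Count so far: 5
Gen 12: crossing 1x2. Involves strand 4? no. Count so far: 5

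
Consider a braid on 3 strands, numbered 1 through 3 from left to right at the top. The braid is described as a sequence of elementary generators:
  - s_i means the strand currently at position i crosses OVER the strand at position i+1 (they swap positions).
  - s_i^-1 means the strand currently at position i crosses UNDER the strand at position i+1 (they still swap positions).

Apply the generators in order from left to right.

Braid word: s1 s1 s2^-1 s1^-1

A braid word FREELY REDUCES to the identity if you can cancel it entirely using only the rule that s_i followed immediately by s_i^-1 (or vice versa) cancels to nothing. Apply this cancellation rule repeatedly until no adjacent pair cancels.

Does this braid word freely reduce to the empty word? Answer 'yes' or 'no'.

Gen 1 (s1): push. Stack: [s1]
Gen 2 (s1): push. Stack: [s1 s1]
Gen 3 (s2^-1): push. Stack: [s1 s1 s2^-1]
Gen 4 (s1^-1): push. Stack: [s1 s1 s2^-1 s1^-1]
Reduced word: s1 s1 s2^-1 s1^-1

Answer: no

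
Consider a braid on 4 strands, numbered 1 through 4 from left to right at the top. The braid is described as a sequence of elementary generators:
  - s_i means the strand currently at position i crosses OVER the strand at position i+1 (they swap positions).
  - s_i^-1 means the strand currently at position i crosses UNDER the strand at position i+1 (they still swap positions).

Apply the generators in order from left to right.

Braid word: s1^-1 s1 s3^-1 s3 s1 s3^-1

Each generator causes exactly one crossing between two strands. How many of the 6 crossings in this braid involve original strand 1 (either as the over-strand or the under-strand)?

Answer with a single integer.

Answer: 3

Derivation:
Gen 1: crossing 1x2. Involves strand 1? yes. Count so far: 1
Gen 2: crossing 2x1. Involves strand 1? yes. Count so far: 2
Gen 3: crossing 3x4. Involves strand 1? no. Count so far: 2
Gen 4: crossing 4x3. Involves strand 1? no. Count so far: 2
Gen 5: crossing 1x2. Involves strand 1? yes. Count so far: 3
Gen 6: crossing 3x4. Involves strand 1? no. Count so far: 3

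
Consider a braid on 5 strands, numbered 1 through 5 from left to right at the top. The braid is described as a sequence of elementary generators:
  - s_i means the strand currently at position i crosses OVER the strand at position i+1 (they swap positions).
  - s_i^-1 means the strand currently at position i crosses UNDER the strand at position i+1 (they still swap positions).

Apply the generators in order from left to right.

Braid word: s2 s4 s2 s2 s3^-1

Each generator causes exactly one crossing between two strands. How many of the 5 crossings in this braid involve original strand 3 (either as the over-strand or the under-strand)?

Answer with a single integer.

Answer: 3

Derivation:
Gen 1: crossing 2x3. Involves strand 3? yes. Count so far: 1
Gen 2: crossing 4x5. Involves strand 3? no. Count so far: 1
Gen 3: crossing 3x2. Involves strand 3? yes. Count so far: 2
Gen 4: crossing 2x3. Involves strand 3? yes. Count so far: 3
Gen 5: crossing 2x5. Involves strand 3? no. Count so far: 3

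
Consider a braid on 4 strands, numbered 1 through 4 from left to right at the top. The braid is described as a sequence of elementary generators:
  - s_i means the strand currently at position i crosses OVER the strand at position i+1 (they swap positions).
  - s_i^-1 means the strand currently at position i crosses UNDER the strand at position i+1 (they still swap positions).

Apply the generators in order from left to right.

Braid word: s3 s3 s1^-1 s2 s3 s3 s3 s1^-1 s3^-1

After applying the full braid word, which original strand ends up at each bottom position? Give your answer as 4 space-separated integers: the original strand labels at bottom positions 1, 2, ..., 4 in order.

Answer: 3 2 1 4

Derivation:
Gen 1 (s3): strand 3 crosses over strand 4. Perm now: [1 2 4 3]
Gen 2 (s3): strand 4 crosses over strand 3. Perm now: [1 2 3 4]
Gen 3 (s1^-1): strand 1 crosses under strand 2. Perm now: [2 1 3 4]
Gen 4 (s2): strand 1 crosses over strand 3. Perm now: [2 3 1 4]
Gen 5 (s3): strand 1 crosses over strand 4. Perm now: [2 3 4 1]
Gen 6 (s3): strand 4 crosses over strand 1. Perm now: [2 3 1 4]
Gen 7 (s3): strand 1 crosses over strand 4. Perm now: [2 3 4 1]
Gen 8 (s1^-1): strand 2 crosses under strand 3. Perm now: [3 2 4 1]
Gen 9 (s3^-1): strand 4 crosses under strand 1. Perm now: [3 2 1 4]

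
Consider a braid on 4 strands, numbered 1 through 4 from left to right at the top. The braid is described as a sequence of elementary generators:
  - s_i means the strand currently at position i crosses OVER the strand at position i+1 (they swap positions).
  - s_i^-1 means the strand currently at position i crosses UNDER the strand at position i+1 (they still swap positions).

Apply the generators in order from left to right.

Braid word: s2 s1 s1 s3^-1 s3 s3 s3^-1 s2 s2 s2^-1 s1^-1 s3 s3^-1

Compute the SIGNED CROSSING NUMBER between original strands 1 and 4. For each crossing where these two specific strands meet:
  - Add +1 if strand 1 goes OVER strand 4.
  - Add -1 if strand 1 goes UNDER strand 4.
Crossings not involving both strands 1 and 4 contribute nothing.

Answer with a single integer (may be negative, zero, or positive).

Answer: 0

Derivation:
Gen 1: crossing 2x3. Both 1&4? no. Sum: 0
Gen 2: crossing 1x3. Both 1&4? no. Sum: 0
Gen 3: crossing 3x1. Both 1&4? no. Sum: 0
Gen 4: crossing 2x4. Both 1&4? no. Sum: 0
Gen 5: crossing 4x2. Both 1&4? no. Sum: 0
Gen 6: crossing 2x4. Both 1&4? no. Sum: 0
Gen 7: crossing 4x2. Both 1&4? no. Sum: 0
Gen 8: crossing 3x2. Both 1&4? no. Sum: 0
Gen 9: crossing 2x3. Both 1&4? no. Sum: 0
Gen 10: crossing 3x2. Both 1&4? no. Sum: 0
Gen 11: crossing 1x2. Both 1&4? no. Sum: 0
Gen 12: crossing 3x4. Both 1&4? no. Sum: 0
Gen 13: crossing 4x3. Both 1&4? no. Sum: 0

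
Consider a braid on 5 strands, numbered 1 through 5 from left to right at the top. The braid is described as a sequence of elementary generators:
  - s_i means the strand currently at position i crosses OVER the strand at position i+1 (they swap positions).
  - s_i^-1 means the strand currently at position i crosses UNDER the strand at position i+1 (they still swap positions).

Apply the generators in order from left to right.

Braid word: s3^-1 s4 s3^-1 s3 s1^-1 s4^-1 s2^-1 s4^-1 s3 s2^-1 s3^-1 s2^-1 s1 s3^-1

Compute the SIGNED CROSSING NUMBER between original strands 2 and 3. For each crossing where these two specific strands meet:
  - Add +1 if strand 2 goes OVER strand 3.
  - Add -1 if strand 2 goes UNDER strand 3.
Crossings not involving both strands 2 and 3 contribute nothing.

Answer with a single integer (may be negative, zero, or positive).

Gen 1: crossing 3x4. Both 2&3? no. Sum: 0
Gen 2: crossing 3x5. Both 2&3? no. Sum: 0
Gen 3: crossing 4x5. Both 2&3? no. Sum: 0
Gen 4: crossing 5x4. Both 2&3? no. Sum: 0
Gen 5: crossing 1x2. Both 2&3? no. Sum: 0
Gen 6: crossing 5x3. Both 2&3? no. Sum: 0
Gen 7: crossing 1x4. Both 2&3? no. Sum: 0
Gen 8: crossing 3x5. Both 2&3? no. Sum: 0
Gen 9: crossing 1x5. Both 2&3? no. Sum: 0
Gen 10: crossing 4x5. Both 2&3? no. Sum: 0
Gen 11: crossing 4x1. Both 2&3? no. Sum: 0
Gen 12: crossing 5x1. Both 2&3? no. Sum: 0
Gen 13: crossing 2x1. Both 2&3? no. Sum: 0
Gen 14: crossing 5x4. Both 2&3? no. Sum: 0

Answer: 0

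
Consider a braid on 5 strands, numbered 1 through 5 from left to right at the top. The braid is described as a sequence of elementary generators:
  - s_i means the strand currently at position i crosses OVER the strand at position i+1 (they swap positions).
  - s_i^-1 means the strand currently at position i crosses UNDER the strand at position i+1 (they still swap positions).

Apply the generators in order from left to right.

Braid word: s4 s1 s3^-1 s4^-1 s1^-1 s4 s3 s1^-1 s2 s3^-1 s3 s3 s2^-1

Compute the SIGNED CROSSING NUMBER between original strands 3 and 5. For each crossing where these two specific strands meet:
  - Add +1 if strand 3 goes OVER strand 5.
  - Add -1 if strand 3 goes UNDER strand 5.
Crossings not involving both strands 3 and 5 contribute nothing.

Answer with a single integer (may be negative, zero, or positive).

Gen 1: crossing 4x5. Both 3&5? no. Sum: 0
Gen 2: crossing 1x2. Both 3&5? no. Sum: 0
Gen 3: 3 under 5. Both 3&5? yes. Contrib: -1. Sum: -1
Gen 4: crossing 3x4. Both 3&5? no. Sum: -1
Gen 5: crossing 2x1. Both 3&5? no. Sum: -1
Gen 6: crossing 4x3. Both 3&5? no. Sum: -1
Gen 7: 5 over 3. Both 3&5? yes. Contrib: -1. Sum: -2
Gen 8: crossing 1x2. Both 3&5? no. Sum: -2
Gen 9: crossing 1x3. Both 3&5? no. Sum: -2
Gen 10: crossing 1x5. Both 3&5? no. Sum: -2
Gen 11: crossing 5x1. Both 3&5? no. Sum: -2
Gen 12: crossing 1x5. Both 3&5? no. Sum: -2
Gen 13: 3 under 5. Both 3&5? yes. Contrib: -1. Sum: -3

Answer: -3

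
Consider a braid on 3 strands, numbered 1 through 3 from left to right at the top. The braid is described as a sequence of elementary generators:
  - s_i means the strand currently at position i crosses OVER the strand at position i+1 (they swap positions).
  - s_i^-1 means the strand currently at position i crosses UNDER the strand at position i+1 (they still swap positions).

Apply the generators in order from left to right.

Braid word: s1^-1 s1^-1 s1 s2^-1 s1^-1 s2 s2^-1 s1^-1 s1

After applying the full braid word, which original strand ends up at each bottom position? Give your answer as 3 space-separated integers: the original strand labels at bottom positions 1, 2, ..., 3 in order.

Answer: 3 2 1

Derivation:
Gen 1 (s1^-1): strand 1 crosses under strand 2. Perm now: [2 1 3]
Gen 2 (s1^-1): strand 2 crosses under strand 1. Perm now: [1 2 3]
Gen 3 (s1): strand 1 crosses over strand 2. Perm now: [2 1 3]
Gen 4 (s2^-1): strand 1 crosses under strand 3. Perm now: [2 3 1]
Gen 5 (s1^-1): strand 2 crosses under strand 3. Perm now: [3 2 1]
Gen 6 (s2): strand 2 crosses over strand 1. Perm now: [3 1 2]
Gen 7 (s2^-1): strand 1 crosses under strand 2. Perm now: [3 2 1]
Gen 8 (s1^-1): strand 3 crosses under strand 2. Perm now: [2 3 1]
Gen 9 (s1): strand 2 crosses over strand 3. Perm now: [3 2 1]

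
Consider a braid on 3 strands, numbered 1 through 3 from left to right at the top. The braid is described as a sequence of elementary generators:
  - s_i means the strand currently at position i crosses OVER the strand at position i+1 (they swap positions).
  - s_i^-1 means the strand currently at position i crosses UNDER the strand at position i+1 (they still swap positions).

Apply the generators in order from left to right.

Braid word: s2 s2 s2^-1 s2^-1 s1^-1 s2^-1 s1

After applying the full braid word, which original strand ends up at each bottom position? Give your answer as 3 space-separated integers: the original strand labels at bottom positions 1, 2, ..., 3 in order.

Answer: 3 2 1

Derivation:
Gen 1 (s2): strand 2 crosses over strand 3. Perm now: [1 3 2]
Gen 2 (s2): strand 3 crosses over strand 2. Perm now: [1 2 3]
Gen 3 (s2^-1): strand 2 crosses under strand 3. Perm now: [1 3 2]
Gen 4 (s2^-1): strand 3 crosses under strand 2. Perm now: [1 2 3]
Gen 5 (s1^-1): strand 1 crosses under strand 2. Perm now: [2 1 3]
Gen 6 (s2^-1): strand 1 crosses under strand 3. Perm now: [2 3 1]
Gen 7 (s1): strand 2 crosses over strand 3. Perm now: [3 2 1]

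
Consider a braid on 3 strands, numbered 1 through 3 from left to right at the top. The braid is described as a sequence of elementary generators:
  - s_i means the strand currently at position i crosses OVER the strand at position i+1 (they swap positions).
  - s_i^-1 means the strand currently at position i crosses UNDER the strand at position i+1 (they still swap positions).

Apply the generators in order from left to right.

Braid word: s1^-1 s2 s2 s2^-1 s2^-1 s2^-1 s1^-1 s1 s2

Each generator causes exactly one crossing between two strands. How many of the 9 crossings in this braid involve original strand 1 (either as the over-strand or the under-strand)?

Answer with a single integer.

Answer: 7

Derivation:
Gen 1: crossing 1x2. Involves strand 1? yes. Count so far: 1
Gen 2: crossing 1x3. Involves strand 1? yes. Count so far: 2
Gen 3: crossing 3x1. Involves strand 1? yes. Count so far: 3
Gen 4: crossing 1x3. Involves strand 1? yes. Count so far: 4
Gen 5: crossing 3x1. Involves strand 1? yes. Count so far: 5
Gen 6: crossing 1x3. Involves strand 1? yes. Count so far: 6
Gen 7: crossing 2x3. Involves strand 1? no. Count so far: 6
Gen 8: crossing 3x2. Involves strand 1? no. Count so far: 6
Gen 9: crossing 3x1. Involves strand 1? yes. Count so far: 7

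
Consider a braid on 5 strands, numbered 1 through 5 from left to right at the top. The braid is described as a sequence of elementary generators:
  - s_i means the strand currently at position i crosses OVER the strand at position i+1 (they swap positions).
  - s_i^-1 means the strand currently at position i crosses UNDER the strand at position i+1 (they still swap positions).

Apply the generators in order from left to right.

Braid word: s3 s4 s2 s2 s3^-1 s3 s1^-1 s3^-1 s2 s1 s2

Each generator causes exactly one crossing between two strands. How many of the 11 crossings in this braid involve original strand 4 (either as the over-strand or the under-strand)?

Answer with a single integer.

Answer: 6

Derivation:
Gen 1: crossing 3x4. Involves strand 4? yes. Count so far: 1
Gen 2: crossing 3x5. Involves strand 4? no. Count so far: 1
Gen 3: crossing 2x4. Involves strand 4? yes. Count so far: 2
Gen 4: crossing 4x2. Involves strand 4? yes. Count so far: 3
Gen 5: crossing 4x5. Involves strand 4? yes. Count so far: 4
Gen 6: crossing 5x4. Involves strand 4? yes. Count so far: 5
Gen 7: crossing 1x2. Involves strand 4? no. Count so far: 5
Gen 8: crossing 4x5. Involves strand 4? yes. Count so far: 6
Gen 9: crossing 1x5. Involves strand 4? no. Count so far: 6
Gen 10: crossing 2x5. Involves strand 4? no. Count so far: 6
Gen 11: crossing 2x1. Involves strand 4? no. Count so far: 6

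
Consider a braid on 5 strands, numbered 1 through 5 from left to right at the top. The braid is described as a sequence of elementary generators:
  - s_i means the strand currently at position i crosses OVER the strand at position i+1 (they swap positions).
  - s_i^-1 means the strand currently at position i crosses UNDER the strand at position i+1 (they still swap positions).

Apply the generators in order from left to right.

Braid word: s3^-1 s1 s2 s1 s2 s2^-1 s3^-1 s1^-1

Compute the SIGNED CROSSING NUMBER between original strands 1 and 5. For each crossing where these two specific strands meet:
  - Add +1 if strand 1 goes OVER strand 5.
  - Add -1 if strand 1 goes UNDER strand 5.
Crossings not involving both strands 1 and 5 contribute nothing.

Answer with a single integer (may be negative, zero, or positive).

Gen 1: crossing 3x4. Both 1&5? no. Sum: 0
Gen 2: crossing 1x2. Both 1&5? no. Sum: 0
Gen 3: crossing 1x4. Both 1&5? no. Sum: 0
Gen 4: crossing 2x4. Both 1&5? no. Sum: 0
Gen 5: crossing 2x1. Both 1&5? no. Sum: 0
Gen 6: crossing 1x2. Both 1&5? no. Sum: 0
Gen 7: crossing 1x3. Both 1&5? no. Sum: 0
Gen 8: crossing 4x2. Both 1&5? no. Sum: 0

Answer: 0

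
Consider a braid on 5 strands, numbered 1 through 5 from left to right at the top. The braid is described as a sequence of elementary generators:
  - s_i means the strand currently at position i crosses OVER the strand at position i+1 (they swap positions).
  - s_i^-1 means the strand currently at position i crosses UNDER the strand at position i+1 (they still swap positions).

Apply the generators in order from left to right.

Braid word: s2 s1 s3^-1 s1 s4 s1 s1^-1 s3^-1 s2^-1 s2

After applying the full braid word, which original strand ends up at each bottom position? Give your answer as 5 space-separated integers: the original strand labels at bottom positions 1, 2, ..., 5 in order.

Gen 1 (s2): strand 2 crosses over strand 3. Perm now: [1 3 2 4 5]
Gen 2 (s1): strand 1 crosses over strand 3. Perm now: [3 1 2 4 5]
Gen 3 (s3^-1): strand 2 crosses under strand 4. Perm now: [3 1 4 2 5]
Gen 4 (s1): strand 3 crosses over strand 1. Perm now: [1 3 4 2 5]
Gen 5 (s4): strand 2 crosses over strand 5. Perm now: [1 3 4 5 2]
Gen 6 (s1): strand 1 crosses over strand 3. Perm now: [3 1 4 5 2]
Gen 7 (s1^-1): strand 3 crosses under strand 1. Perm now: [1 3 4 5 2]
Gen 8 (s3^-1): strand 4 crosses under strand 5. Perm now: [1 3 5 4 2]
Gen 9 (s2^-1): strand 3 crosses under strand 5. Perm now: [1 5 3 4 2]
Gen 10 (s2): strand 5 crosses over strand 3. Perm now: [1 3 5 4 2]

Answer: 1 3 5 4 2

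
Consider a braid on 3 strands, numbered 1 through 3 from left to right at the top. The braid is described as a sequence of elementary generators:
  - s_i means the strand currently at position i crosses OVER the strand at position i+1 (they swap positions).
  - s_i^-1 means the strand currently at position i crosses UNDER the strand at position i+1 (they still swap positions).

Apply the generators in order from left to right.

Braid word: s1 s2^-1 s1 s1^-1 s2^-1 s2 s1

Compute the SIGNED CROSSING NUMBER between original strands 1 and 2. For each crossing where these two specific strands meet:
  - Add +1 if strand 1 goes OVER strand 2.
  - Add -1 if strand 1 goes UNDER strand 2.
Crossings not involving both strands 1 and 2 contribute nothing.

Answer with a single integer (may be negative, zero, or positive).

Gen 1: 1 over 2. Both 1&2? yes. Contrib: +1. Sum: 1
Gen 2: crossing 1x3. Both 1&2? no. Sum: 1
Gen 3: crossing 2x3. Both 1&2? no. Sum: 1
Gen 4: crossing 3x2. Both 1&2? no. Sum: 1
Gen 5: crossing 3x1. Both 1&2? no. Sum: 1
Gen 6: crossing 1x3. Both 1&2? no. Sum: 1
Gen 7: crossing 2x3. Both 1&2? no. Sum: 1

Answer: 1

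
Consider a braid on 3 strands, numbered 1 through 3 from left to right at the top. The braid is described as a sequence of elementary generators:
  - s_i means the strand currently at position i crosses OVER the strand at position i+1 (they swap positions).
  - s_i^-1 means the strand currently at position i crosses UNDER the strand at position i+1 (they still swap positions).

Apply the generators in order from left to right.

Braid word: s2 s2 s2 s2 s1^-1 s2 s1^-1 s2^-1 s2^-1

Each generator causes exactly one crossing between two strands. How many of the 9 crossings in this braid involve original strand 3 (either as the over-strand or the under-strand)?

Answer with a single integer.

Gen 1: crossing 2x3. Involves strand 3? yes. Count so far: 1
Gen 2: crossing 3x2. Involves strand 3? yes. Count so far: 2
Gen 3: crossing 2x3. Involves strand 3? yes. Count so far: 3
Gen 4: crossing 3x2. Involves strand 3? yes. Count so far: 4
Gen 5: crossing 1x2. Involves strand 3? no. Count so far: 4
Gen 6: crossing 1x3. Involves strand 3? yes. Count so far: 5
Gen 7: crossing 2x3. Involves strand 3? yes. Count so far: 6
Gen 8: crossing 2x1. Involves strand 3? no. Count so far: 6
Gen 9: crossing 1x2. Involves strand 3? no. Count so far: 6

Answer: 6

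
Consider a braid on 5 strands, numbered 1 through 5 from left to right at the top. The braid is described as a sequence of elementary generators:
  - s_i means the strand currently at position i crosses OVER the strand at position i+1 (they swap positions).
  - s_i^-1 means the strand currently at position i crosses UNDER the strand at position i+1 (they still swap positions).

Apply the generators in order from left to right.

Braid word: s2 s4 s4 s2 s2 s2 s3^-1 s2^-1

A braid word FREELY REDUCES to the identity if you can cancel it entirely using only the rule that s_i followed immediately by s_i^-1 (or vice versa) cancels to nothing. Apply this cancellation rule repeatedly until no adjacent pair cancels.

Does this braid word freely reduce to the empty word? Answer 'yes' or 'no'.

Answer: no

Derivation:
Gen 1 (s2): push. Stack: [s2]
Gen 2 (s4): push. Stack: [s2 s4]
Gen 3 (s4): push. Stack: [s2 s4 s4]
Gen 4 (s2): push. Stack: [s2 s4 s4 s2]
Gen 5 (s2): push. Stack: [s2 s4 s4 s2 s2]
Gen 6 (s2): push. Stack: [s2 s4 s4 s2 s2 s2]
Gen 7 (s3^-1): push. Stack: [s2 s4 s4 s2 s2 s2 s3^-1]
Gen 8 (s2^-1): push. Stack: [s2 s4 s4 s2 s2 s2 s3^-1 s2^-1]
Reduced word: s2 s4 s4 s2 s2 s2 s3^-1 s2^-1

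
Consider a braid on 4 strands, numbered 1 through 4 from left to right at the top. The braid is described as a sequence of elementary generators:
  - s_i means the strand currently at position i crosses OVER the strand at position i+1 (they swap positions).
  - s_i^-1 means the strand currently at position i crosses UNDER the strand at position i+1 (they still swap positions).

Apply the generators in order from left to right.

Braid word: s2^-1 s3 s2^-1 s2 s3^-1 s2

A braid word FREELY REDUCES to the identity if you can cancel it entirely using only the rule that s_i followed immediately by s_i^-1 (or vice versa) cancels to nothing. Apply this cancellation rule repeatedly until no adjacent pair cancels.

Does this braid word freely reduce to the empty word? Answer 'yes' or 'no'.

Answer: yes

Derivation:
Gen 1 (s2^-1): push. Stack: [s2^-1]
Gen 2 (s3): push. Stack: [s2^-1 s3]
Gen 3 (s2^-1): push. Stack: [s2^-1 s3 s2^-1]
Gen 4 (s2): cancels prior s2^-1. Stack: [s2^-1 s3]
Gen 5 (s3^-1): cancels prior s3. Stack: [s2^-1]
Gen 6 (s2): cancels prior s2^-1. Stack: []
Reduced word: (empty)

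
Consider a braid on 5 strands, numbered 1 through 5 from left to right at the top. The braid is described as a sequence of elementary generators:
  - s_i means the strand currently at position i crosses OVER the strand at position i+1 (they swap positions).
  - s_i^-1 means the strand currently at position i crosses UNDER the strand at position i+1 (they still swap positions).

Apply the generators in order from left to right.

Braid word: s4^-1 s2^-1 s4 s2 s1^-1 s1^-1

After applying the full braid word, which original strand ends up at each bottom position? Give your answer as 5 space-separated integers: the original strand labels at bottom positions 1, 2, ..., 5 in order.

Gen 1 (s4^-1): strand 4 crosses under strand 5. Perm now: [1 2 3 5 4]
Gen 2 (s2^-1): strand 2 crosses under strand 3. Perm now: [1 3 2 5 4]
Gen 3 (s4): strand 5 crosses over strand 4. Perm now: [1 3 2 4 5]
Gen 4 (s2): strand 3 crosses over strand 2. Perm now: [1 2 3 4 5]
Gen 5 (s1^-1): strand 1 crosses under strand 2. Perm now: [2 1 3 4 5]
Gen 6 (s1^-1): strand 2 crosses under strand 1. Perm now: [1 2 3 4 5]

Answer: 1 2 3 4 5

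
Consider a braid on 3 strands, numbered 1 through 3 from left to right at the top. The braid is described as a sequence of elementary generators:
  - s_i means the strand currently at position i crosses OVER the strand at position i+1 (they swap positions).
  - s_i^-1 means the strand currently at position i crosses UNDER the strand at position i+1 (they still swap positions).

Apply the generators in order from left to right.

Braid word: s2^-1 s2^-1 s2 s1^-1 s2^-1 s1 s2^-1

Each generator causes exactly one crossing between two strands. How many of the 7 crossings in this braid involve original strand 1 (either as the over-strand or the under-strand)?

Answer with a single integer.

Gen 1: crossing 2x3. Involves strand 1? no. Count so far: 0
Gen 2: crossing 3x2. Involves strand 1? no. Count so far: 0
Gen 3: crossing 2x3. Involves strand 1? no. Count so far: 0
Gen 4: crossing 1x3. Involves strand 1? yes. Count so far: 1
Gen 5: crossing 1x2. Involves strand 1? yes. Count so far: 2
Gen 6: crossing 3x2. Involves strand 1? no. Count so far: 2
Gen 7: crossing 3x1. Involves strand 1? yes. Count so far: 3

Answer: 3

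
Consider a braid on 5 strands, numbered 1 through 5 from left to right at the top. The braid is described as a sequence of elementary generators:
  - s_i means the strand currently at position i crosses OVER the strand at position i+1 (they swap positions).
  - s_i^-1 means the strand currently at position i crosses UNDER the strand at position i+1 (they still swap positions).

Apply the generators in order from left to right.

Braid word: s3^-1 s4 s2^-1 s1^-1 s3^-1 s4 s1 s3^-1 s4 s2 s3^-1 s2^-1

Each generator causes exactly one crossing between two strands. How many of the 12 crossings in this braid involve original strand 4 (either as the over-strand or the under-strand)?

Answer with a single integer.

Gen 1: crossing 3x4. Involves strand 4? yes. Count so far: 1
Gen 2: crossing 3x5. Involves strand 4? no. Count so far: 1
Gen 3: crossing 2x4. Involves strand 4? yes. Count so far: 2
Gen 4: crossing 1x4. Involves strand 4? yes. Count so far: 3
Gen 5: crossing 2x5. Involves strand 4? no. Count so far: 3
Gen 6: crossing 2x3. Involves strand 4? no. Count so far: 3
Gen 7: crossing 4x1. Involves strand 4? yes. Count so far: 4
Gen 8: crossing 5x3. Involves strand 4? no. Count so far: 4
Gen 9: crossing 5x2. Involves strand 4? no. Count so far: 4
Gen 10: crossing 4x3. Involves strand 4? yes. Count so far: 5
Gen 11: crossing 4x2. Involves strand 4? yes. Count so far: 6
Gen 12: crossing 3x2. Involves strand 4? no. Count so far: 6

Answer: 6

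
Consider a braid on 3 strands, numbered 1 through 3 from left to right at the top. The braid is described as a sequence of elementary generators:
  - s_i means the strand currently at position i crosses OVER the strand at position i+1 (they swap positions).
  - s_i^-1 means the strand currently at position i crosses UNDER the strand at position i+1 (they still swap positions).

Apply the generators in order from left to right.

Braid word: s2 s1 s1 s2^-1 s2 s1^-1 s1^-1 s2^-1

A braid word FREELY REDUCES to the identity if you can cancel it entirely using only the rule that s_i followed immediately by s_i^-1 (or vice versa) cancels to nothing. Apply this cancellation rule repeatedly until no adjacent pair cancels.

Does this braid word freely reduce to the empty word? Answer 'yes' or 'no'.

Gen 1 (s2): push. Stack: [s2]
Gen 2 (s1): push. Stack: [s2 s1]
Gen 3 (s1): push. Stack: [s2 s1 s1]
Gen 4 (s2^-1): push. Stack: [s2 s1 s1 s2^-1]
Gen 5 (s2): cancels prior s2^-1. Stack: [s2 s1 s1]
Gen 6 (s1^-1): cancels prior s1. Stack: [s2 s1]
Gen 7 (s1^-1): cancels prior s1. Stack: [s2]
Gen 8 (s2^-1): cancels prior s2. Stack: []
Reduced word: (empty)

Answer: yes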